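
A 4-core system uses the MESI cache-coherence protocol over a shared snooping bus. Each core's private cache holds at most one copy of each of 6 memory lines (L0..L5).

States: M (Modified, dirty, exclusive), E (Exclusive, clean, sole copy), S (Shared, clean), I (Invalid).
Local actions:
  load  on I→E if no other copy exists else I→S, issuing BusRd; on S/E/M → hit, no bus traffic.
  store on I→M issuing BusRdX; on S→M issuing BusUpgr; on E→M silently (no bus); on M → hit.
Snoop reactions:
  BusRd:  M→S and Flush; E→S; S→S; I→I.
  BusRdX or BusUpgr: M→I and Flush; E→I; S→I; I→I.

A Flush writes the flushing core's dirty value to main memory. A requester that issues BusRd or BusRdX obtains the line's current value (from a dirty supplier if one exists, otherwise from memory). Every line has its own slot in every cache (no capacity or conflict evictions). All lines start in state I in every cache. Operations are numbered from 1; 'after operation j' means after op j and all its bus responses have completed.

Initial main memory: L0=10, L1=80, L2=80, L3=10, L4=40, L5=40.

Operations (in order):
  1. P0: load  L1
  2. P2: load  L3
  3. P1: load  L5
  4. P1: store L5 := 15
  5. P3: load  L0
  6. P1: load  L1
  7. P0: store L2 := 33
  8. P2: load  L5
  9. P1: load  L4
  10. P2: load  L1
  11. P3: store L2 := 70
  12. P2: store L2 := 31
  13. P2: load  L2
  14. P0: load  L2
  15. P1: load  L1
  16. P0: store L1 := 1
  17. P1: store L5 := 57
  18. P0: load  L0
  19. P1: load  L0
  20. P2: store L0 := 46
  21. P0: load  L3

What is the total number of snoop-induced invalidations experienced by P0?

[1] P0: load  L1 | P0:E(80), P1:I, P2:I, P3:I | bus: BusRd
[2] P2: load  L3 | P0:I, P1:I, P2:E(10), P3:I | bus: BusRd
[3] P1: load  L5 | P0:I, P1:E(40), P2:I, P3:I | bus: BusRd
[4] P1: store L5 := 15 | P0:I, P1:M(15), P2:I, P3:I | bus: none
[5] P3: load  L0 | P0:I, P1:I, P2:I, P3:E(10) | bus: BusRd
[6] P1: load  L1 | P0:S(80), P1:S(80), P2:I, P3:I | bus: BusRd
[7] P0: store L2 := 33 | P0:M(33), P1:I, P2:I, P3:I | bus: BusRdX
[8] P2: load  L5 | P0:I, P1:S(15), P2:S(15), P3:I | bus: BusRd,Flush
[9] P1: load  L4 | P0:I, P1:E(40), P2:I, P3:I | bus: BusRd
[10] P2: load  L1 | P0:S(80), P1:S(80), P2:S(80), P3:I | bus: BusRd
[11] P3: store L2 := 70 | P0:I, P1:I, P2:I, P3:M(70) | bus: BusRdX,Flush
[12] P2: store L2 := 31 | P0:I, P1:I, P2:M(31), P3:I | bus: BusRdX,Flush
[13] P2: load  L2 | P0:I, P1:I, P2:M(31), P3:I | bus: none
[14] P0: load  L2 | P0:S(31), P1:I, P2:S(31), P3:I | bus: BusRd,Flush
[15] P1: load  L1 | P0:S(80), P1:S(80), P2:S(80), P3:I | bus: none
[16] P0: store L1 := 1 | P0:M(1), P1:I, P2:I, P3:I | bus: BusUpgr
[17] P1: store L5 := 57 | P0:I, P1:M(57), P2:I, P3:I | bus: BusUpgr
[18] P0: load  L0 | P0:S(10), P1:I, P2:I, P3:S(10) | bus: BusRd
[19] P1: load  L0 | P0:S(10), P1:S(10), P2:I, P3:S(10) | bus: BusRd
[20] P2: store L0 := 46 | P0:I, P1:I, P2:M(46), P3:I | bus: BusRdX
[21] P0: load  L3 | P0:S(10), P1:I, P2:S(10), P3:I | bus: BusRd

invalidations = 2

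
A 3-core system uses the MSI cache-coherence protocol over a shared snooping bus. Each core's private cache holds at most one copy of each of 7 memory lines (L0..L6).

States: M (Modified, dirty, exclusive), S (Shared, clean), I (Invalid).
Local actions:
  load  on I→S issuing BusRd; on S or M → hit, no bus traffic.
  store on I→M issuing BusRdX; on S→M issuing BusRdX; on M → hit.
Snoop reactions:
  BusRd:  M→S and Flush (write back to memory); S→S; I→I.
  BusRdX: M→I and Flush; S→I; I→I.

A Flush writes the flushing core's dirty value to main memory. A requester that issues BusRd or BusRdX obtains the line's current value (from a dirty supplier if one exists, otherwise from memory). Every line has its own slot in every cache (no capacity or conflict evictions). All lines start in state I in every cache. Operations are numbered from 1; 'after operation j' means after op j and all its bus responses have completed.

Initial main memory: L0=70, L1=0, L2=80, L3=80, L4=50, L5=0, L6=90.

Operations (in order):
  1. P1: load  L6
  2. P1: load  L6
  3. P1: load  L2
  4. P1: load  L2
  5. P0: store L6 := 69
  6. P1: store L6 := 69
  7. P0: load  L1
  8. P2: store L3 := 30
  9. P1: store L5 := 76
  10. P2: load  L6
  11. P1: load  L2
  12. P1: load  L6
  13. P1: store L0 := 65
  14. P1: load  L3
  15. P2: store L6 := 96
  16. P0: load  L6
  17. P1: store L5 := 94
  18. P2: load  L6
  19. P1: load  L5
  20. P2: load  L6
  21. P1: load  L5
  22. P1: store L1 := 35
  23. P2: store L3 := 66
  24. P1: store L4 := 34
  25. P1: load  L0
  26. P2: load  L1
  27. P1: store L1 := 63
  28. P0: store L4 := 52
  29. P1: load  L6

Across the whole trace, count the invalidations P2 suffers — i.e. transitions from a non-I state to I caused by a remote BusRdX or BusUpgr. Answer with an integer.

invalidations = 1

1. P1: load  L6  bus=[BusRd]  L6: P0=I P1=S P2=I  mem[L6]=90
2. P1: load  L6  bus=[-]  L6: P0=I P1=S P2=I  mem[L6]=90
3. P1: load  L2  bus=[BusRd]  L2: P0=I P1=S P2=I  mem[L2]=80
4. P1: load  L2  bus=[-]  L2: P0=I P1=S P2=I  mem[L2]=80
5. P0: store L6 := 69  bus=[BusRdX]  L6: P0=M P1=I P2=I  mem[L6]=90
6. P1: store L6 := 69  bus=[BusRdX,Flush]  L6: P0=I P1=M P2=I  mem[L6]=69
7. P0: load  L1  bus=[BusRd]  L1: P0=S P1=I P2=I  mem[L1]=0
8. P2: store L3 := 30  bus=[BusRdX]  L3: P0=I P1=I P2=M  mem[L3]=80
9. P1: store L5 := 76  bus=[BusRdX]  L5: P0=I P1=M P2=I  mem[L5]=0
10. P2: load  L6  bus=[BusRd,Flush]  L6: P0=I P1=S P2=S  mem[L6]=69
11. P1: load  L2  bus=[-]  L2: P0=I P1=S P2=I  mem[L2]=80
12. P1: load  L6  bus=[-]  L6: P0=I P1=S P2=S  mem[L6]=69
13. P1: store L0 := 65  bus=[BusRdX]  L0: P0=I P1=M P2=I  mem[L0]=70
14. P1: load  L3  bus=[BusRd,Flush]  L3: P0=I P1=S P2=S  mem[L3]=30
15. P2: store L6 := 96  bus=[BusRdX]  L6: P0=I P1=I P2=M  mem[L6]=69
16. P0: load  L6  bus=[BusRd,Flush]  L6: P0=S P1=I P2=S  mem[L6]=96
17. P1: store L5 := 94  bus=[-]  L5: P0=I P1=M P2=I  mem[L5]=0
18. P2: load  L6  bus=[-]  L6: P0=S P1=I P2=S  mem[L6]=96
19. P1: load  L5  bus=[-]  L5: P0=I P1=M P2=I  mem[L5]=0
20. P2: load  L6  bus=[-]  L6: P0=S P1=I P2=S  mem[L6]=96
21. P1: load  L5  bus=[-]  L5: P0=I P1=M P2=I  mem[L5]=0
22. P1: store L1 := 35  bus=[BusRdX]  L1: P0=I P1=M P2=I  mem[L1]=0
23. P2: store L3 := 66  bus=[BusRdX]  L3: P0=I P1=I P2=M  mem[L3]=30
24. P1: store L4 := 34  bus=[BusRdX]  L4: P0=I P1=M P2=I  mem[L4]=50
25. P1: load  L0  bus=[-]  L0: P0=I P1=M P2=I  mem[L0]=70
26. P2: load  L1  bus=[BusRd,Flush]  L1: P0=I P1=S P2=S  mem[L1]=35
27. P1: store L1 := 63  bus=[BusRdX]  L1: P0=I P1=M P2=I  mem[L1]=35
28. P0: store L4 := 52  bus=[BusRdX,Flush]  L4: P0=M P1=I P2=I  mem[L4]=34
29. P1: load  L6  bus=[BusRd]  L6: P0=S P1=S P2=S  mem[L6]=96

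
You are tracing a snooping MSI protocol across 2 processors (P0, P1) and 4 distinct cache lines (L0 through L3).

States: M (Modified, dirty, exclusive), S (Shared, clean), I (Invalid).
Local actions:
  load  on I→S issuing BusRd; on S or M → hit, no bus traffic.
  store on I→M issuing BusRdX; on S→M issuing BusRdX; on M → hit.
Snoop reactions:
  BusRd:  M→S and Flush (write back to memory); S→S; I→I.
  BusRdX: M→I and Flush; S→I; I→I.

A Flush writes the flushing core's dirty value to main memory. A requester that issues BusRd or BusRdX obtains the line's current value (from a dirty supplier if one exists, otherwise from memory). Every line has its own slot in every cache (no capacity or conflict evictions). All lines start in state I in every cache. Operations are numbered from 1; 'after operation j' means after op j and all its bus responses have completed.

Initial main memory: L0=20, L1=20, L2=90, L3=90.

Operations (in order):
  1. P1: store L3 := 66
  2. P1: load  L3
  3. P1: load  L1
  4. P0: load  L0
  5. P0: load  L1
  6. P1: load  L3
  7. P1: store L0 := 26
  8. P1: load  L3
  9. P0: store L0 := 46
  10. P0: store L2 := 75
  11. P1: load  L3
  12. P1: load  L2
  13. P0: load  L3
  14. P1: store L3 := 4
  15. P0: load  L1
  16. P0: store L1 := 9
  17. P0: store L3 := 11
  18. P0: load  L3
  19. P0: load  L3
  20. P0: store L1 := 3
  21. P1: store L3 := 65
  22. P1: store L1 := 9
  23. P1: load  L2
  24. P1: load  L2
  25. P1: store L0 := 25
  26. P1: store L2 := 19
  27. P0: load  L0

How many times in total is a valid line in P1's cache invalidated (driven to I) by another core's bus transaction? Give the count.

invalidations = 3

[1] P1: store L3 := 66 | P0:I, P1:M(66) | bus: BusRdX
[2] P1: load  L3 | P0:I, P1:M(66) | bus: none
[3] P1: load  L1 | P0:I, P1:S(20) | bus: BusRd
[4] P0: load  L0 | P0:S(20), P1:I | bus: BusRd
[5] P0: load  L1 | P0:S(20), P1:S(20) | bus: BusRd
[6] P1: load  L3 | P0:I, P1:M(66) | bus: none
[7] P1: store L0 := 26 | P0:I, P1:M(26) | bus: BusRdX
[8] P1: load  L3 | P0:I, P1:M(66) | bus: none
[9] P0: store L0 := 46 | P0:M(46), P1:I | bus: BusRdX,Flush
[10] P0: store L2 := 75 | P0:M(75), P1:I | bus: BusRdX
[11] P1: load  L3 | P0:I, P1:M(66) | bus: none
[12] P1: load  L2 | P0:S(75), P1:S(75) | bus: BusRd,Flush
[13] P0: load  L3 | P0:S(66), P1:S(66) | bus: BusRd,Flush
[14] P1: store L3 := 4 | P0:I, P1:M(4) | bus: BusRdX
[15] P0: load  L1 | P0:S(20), P1:S(20) | bus: none
[16] P0: store L1 := 9 | P0:M(9), P1:I | bus: BusRdX
[17] P0: store L3 := 11 | P0:M(11), P1:I | bus: BusRdX,Flush
[18] P0: load  L3 | P0:M(11), P1:I | bus: none
[19] P0: load  L3 | P0:M(11), P1:I | bus: none
[20] P0: store L1 := 3 | P0:M(3), P1:I | bus: none
[21] P1: store L3 := 65 | P0:I, P1:M(65) | bus: BusRdX,Flush
[22] P1: store L1 := 9 | P0:I, P1:M(9) | bus: BusRdX,Flush
[23] P1: load  L2 | P0:S(75), P1:S(75) | bus: none
[24] P1: load  L2 | P0:S(75), P1:S(75) | bus: none
[25] P1: store L0 := 25 | P0:I, P1:M(25) | bus: BusRdX,Flush
[26] P1: store L2 := 19 | P0:I, P1:M(19) | bus: BusRdX
[27] P0: load  L0 | P0:S(25), P1:S(25) | bus: BusRd,Flush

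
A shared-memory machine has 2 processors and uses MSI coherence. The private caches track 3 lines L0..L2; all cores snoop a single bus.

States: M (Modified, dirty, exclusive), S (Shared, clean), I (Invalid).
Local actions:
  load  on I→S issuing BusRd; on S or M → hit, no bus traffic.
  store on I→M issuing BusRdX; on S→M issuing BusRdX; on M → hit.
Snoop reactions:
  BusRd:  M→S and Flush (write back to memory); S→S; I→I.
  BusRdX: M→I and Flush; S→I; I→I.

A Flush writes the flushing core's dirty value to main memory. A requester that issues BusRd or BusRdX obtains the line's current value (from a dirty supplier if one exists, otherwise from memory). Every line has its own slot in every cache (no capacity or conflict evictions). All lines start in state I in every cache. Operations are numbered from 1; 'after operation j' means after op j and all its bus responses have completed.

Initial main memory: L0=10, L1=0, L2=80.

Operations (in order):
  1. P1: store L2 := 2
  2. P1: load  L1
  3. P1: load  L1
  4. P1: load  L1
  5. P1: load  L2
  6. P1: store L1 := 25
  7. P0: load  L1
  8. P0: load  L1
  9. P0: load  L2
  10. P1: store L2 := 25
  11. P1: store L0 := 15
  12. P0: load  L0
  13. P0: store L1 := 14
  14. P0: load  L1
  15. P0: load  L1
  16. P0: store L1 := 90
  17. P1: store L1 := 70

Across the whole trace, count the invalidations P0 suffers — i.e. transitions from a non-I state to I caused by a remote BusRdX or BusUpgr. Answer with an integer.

invalidations = 2

1. P1: store L2 := 2  bus=[BusRdX]  L2: P0=I P1=M  mem[L2]=80
2. P1: load  L1  bus=[BusRd]  L1: P0=I P1=S  mem[L1]=0
3. P1: load  L1  bus=[-]  L1: P0=I P1=S  mem[L1]=0
4. P1: load  L1  bus=[-]  L1: P0=I P1=S  mem[L1]=0
5. P1: load  L2  bus=[-]  L2: P0=I P1=M  mem[L2]=80
6. P1: store L1 := 25  bus=[BusRdX]  L1: P0=I P1=M  mem[L1]=0
7. P0: load  L1  bus=[BusRd,Flush]  L1: P0=S P1=S  mem[L1]=25
8. P0: load  L1  bus=[-]  L1: P0=S P1=S  mem[L1]=25
9. P0: load  L2  bus=[BusRd,Flush]  L2: P0=S P1=S  mem[L2]=2
10. P1: store L2 := 25  bus=[BusRdX]  L2: P0=I P1=M  mem[L2]=2
11. P1: store L0 := 15  bus=[BusRdX]  L0: P0=I P1=M  mem[L0]=10
12. P0: load  L0  bus=[BusRd,Flush]  L0: P0=S P1=S  mem[L0]=15
13. P0: store L1 := 14  bus=[BusRdX]  L1: P0=M P1=I  mem[L1]=25
14. P0: load  L1  bus=[-]  L1: P0=M P1=I  mem[L1]=25
15. P0: load  L1  bus=[-]  L1: P0=M P1=I  mem[L1]=25
16. P0: store L1 := 90  bus=[-]  L1: P0=M P1=I  mem[L1]=25
17. P1: store L1 := 70  bus=[BusRdX,Flush]  L1: P0=I P1=M  mem[L1]=90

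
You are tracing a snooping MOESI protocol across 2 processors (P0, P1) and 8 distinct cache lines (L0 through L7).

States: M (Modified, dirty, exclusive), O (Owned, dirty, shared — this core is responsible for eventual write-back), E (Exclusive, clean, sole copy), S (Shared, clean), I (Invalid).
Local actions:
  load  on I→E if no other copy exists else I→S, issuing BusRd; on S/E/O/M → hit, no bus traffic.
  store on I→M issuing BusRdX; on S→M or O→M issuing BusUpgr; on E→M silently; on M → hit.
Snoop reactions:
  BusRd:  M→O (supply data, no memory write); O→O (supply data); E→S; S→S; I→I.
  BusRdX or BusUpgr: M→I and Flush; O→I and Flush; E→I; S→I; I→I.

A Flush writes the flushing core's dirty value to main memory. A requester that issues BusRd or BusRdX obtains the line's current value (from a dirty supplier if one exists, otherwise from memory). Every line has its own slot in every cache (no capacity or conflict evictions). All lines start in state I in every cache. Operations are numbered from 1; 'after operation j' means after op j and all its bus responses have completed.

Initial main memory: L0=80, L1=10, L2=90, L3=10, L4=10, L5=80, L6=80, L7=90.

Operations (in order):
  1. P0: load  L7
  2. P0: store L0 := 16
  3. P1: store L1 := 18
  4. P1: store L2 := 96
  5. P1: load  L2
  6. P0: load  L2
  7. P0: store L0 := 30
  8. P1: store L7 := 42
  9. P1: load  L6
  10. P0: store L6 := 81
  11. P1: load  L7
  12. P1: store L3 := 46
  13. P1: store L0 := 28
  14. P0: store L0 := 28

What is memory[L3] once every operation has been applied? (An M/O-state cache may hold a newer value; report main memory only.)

memory[L3] = 10

step 1: P0: load  L7  ⟶  EI  (L7)  txn=BusRd  M[L7]=90
step 2: P0: store L0 := 16  ⟶  MI  (L0)  txn=BusRdX  M[L0]=80
step 3: P1: store L1 := 18  ⟶  IM  (L1)  txn=BusRdX  M[L1]=10
step 4: P1: store L2 := 96  ⟶  IM  (L2)  txn=BusRdX  M[L2]=90
step 5: P1: load  L2  ⟶  IM  (L2)  txn=∅  M[L2]=90
step 6: P0: load  L2  ⟶  SO  (L2)  txn=BusRd  M[L2]=90
step 7: P0: store L0 := 30  ⟶  MI  (L0)  txn=∅  M[L0]=80
step 8: P1: store L7 := 42  ⟶  IM  (L7)  txn=BusRdX  M[L7]=90
step 9: P1: load  L6  ⟶  IE  (L6)  txn=BusRd  M[L6]=80
step 10: P0: store L6 := 81  ⟶  MI  (L6)  txn=BusRdX  M[L6]=80
step 11: P1: load  L7  ⟶  IM  (L7)  txn=∅  M[L7]=90
step 12: P1: store L3 := 46  ⟶  IM  (L3)  txn=BusRdX  M[L3]=10
step 13: P1: store L0 := 28  ⟶  IM  (L0)  txn=BusRdX+Flush  M[L0]=30
step 14: P0: store L0 := 28  ⟶  MI  (L0)  txn=BusRdX+Flush  M[L0]=28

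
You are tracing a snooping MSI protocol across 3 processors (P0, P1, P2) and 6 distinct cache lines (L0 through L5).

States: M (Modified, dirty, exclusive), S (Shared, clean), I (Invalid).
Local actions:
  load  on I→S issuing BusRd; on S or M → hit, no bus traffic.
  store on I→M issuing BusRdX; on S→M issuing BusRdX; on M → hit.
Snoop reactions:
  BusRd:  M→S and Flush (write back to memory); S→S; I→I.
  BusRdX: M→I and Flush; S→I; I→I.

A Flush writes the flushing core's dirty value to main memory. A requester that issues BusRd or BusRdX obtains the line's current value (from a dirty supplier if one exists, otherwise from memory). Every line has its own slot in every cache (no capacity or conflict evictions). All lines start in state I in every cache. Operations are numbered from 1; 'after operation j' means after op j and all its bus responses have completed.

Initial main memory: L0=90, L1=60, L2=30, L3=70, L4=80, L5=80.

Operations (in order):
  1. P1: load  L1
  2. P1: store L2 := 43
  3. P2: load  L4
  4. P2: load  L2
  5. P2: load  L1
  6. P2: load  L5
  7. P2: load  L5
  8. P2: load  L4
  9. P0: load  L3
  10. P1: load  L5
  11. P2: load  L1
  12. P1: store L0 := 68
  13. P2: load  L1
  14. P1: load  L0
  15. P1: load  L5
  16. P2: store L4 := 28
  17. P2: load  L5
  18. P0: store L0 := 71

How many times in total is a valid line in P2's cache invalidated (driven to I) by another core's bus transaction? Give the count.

invalidations = 0

[1] P1: load  L1 | P0:I, P1:S(60), P2:I | bus: BusRd
[2] P1: store L2 := 43 | P0:I, P1:M(43), P2:I | bus: BusRdX
[3] P2: load  L4 | P0:I, P1:I, P2:S(80) | bus: BusRd
[4] P2: load  L2 | P0:I, P1:S(43), P2:S(43) | bus: BusRd,Flush
[5] P2: load  L1 | P0:I, P1:S(60), P2:S(60) | bus: BusRd
[6] P2: load  L5 | P0:I, P1:I, P2:S(80) | bus: BusRd
[7] P2: load  L5 | P0:I, P1:I, P2:S(80) | bus: none
[8] P2: load  L4 | P0:I, P1:I, P2:S(80) | bus: none
[9] P0: load  L3 | P0:S(70), P1:I, P2:I | bus: BusRd
[10] P1: load  L5 | P0:I, P1:S(80), P2:S(80) | bus: BusRd
[11] P2: load  L1 | P0:I, P1:S(60), P2:S(60) | bus: none
[12] P1: store L0 := 68 | P0:I, P1:M(68), P2:I | bus: BusRdX
[13] P2: load  L1 | P0:I, P1:S(60), P2:S(60) | bus: none
[14] P1: load  L0 | P0:I, P1:M(68), P2:I | bus: none
[15] P1: load  L5 | P0:I, P1:S(80), P2:S(80) | bus: none
[16] P2: store L4 := 28 | P0:I, P1:I, P2:M(28) | bus: BusRdX
[17] P2: load  L5 | P0:I, P1:S(80), P2:S(80) | bus: none
[18] P0: store L0 := 71 | P0:M(71), P1:I, P2:I | bus: BusRdX,Flush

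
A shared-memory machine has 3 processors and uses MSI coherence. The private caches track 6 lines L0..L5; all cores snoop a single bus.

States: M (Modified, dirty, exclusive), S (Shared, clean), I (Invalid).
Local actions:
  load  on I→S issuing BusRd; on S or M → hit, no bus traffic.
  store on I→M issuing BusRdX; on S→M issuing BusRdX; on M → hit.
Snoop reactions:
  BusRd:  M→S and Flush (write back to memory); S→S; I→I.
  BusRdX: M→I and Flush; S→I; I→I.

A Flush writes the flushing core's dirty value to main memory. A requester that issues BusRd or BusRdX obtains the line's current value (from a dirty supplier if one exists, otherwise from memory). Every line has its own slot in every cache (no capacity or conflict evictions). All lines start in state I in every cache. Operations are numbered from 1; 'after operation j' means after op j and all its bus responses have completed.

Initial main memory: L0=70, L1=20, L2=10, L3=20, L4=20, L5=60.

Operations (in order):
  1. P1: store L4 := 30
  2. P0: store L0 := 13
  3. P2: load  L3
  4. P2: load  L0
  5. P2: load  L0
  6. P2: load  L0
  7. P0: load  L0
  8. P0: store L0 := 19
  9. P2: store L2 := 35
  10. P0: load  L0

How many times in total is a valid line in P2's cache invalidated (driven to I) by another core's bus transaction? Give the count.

invalidations = 1

[1] P1: store L4 := 30 | P0:I, P1:M(30), P2:I | bus: BusRdX
[2] P0: store L0 := 13 | P0:M(13), P1:I, P2:I | bus: BusRdX
[3] P2: load  L3 | P0:I, P1:I, P2:S(20) | bus: BusRd
[4] P2: load  L0 | P0:S(13), P1:I, P2:S(13) | bus: BusRd,Flush
[5] P2: load  L0 | P0:S(13), P1:I, P2:S(13) | bus: none
[6] P2: load  L0 | P0:S(13), P1:I, P2:S(13) | bus: none
[7] P0: load  L0 | P0:S(13), P1:I, P2:S(13) | bus: none
[8] P0: store L0 := 19 | P0:M(19), P1:I, P2:I | bus: BusRdX
[9] P2: store L2 := 35 | P0:I, P1:I, P2:M(35) | bus: BusRdX
[10] P0: load  L0 | P0:M(19), P1:I, P2:I | bus: none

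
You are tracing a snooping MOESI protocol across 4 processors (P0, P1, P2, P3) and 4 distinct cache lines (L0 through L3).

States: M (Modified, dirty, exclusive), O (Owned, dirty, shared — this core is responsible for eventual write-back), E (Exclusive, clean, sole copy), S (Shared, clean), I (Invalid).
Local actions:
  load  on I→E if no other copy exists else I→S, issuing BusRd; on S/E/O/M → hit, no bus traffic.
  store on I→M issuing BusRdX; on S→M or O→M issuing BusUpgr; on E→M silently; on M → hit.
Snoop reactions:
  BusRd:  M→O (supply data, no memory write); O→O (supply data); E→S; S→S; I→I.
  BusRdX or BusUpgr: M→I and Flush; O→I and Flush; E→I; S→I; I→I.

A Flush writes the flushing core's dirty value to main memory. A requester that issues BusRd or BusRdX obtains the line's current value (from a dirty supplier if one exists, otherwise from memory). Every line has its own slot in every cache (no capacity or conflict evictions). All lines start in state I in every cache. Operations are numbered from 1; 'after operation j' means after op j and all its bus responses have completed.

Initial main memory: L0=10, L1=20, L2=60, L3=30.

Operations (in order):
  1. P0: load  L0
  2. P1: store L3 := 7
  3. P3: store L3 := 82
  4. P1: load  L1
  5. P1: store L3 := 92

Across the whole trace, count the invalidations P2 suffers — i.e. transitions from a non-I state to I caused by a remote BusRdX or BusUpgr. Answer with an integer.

step 1: P0: load  L0  ⟶  EIII  (L0)  txn=BusRd  M[L0]=10
step 2: P1: store L3 := 7  ⟶  IMII  (L3)  txn=BusRdX  M[L3]=30
step 3: P3: store L3 := 82  ⟶  IIIM  (L3)  txn=BusRdX+Flush  M[L3]=7
step 4: P1: load  L1  ⟶  IEII  (L1)  txn=BusRd  M[L1]=20
step 5: P1: store L3 := 92  ⟶  IMII  (L3)  txn=BusRdX+Flush  M[L3]=82

invalidations = 0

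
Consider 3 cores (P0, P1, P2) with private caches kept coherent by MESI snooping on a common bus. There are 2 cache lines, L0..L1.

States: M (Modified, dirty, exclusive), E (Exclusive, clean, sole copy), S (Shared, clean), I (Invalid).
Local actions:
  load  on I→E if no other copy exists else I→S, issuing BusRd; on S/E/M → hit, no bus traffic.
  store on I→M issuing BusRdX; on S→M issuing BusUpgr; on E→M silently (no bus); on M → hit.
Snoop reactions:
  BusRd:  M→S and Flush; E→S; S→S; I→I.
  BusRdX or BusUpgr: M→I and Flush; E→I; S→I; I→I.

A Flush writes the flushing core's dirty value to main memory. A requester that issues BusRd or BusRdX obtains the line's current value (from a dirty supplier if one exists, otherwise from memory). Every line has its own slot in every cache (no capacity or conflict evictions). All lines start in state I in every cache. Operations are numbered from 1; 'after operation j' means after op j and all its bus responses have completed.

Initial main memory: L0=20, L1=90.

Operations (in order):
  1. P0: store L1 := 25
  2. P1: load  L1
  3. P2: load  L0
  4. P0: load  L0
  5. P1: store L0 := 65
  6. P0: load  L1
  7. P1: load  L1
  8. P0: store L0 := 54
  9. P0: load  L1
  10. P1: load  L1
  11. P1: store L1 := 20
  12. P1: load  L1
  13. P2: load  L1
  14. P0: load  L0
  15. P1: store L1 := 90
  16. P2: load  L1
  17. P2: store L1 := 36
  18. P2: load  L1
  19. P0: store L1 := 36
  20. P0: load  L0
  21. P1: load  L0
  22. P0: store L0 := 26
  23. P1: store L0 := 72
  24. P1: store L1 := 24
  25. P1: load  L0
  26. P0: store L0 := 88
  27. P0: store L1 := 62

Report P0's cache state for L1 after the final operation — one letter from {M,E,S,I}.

[1] P0: store L1 := 25 | P0:M(25), P1:I, P2:I | bus: BusRdX
[2] P1: load  L1 | P0:S(25), P1:S(25), P2:I | bus: BusRd,Flush
[3] P2: load  L0 | P0:I, P1:I, P2:E(20) | bus: BusRd
[4] P0: load  L0 | P0:S(20), P1:I, P2:S(20) | bus: BusRd
[5] P1: store L0 := 65 | P0:I, P1:M(65), P2:I | bus: BusRdX
[6] P0: load  L1 | P0:S(25), P1:S(25), P2:I | bus: none
[7] P1: load  L1 | P0:S(25), P1:S(25), P2:I | bus: none
[8] P0: store L0 := 54 | P0:M(54), P1:I, P2:I | bus: BusRdX,Flush
[9] P0: load  L1 | P0:S(25), P1:S(25), P2:I | bus: none
[10] P1: load  L1 | P0:S(25), P1:S(25), P2:I | bus: none
[11] P1: store L1 := 20 | P0:I, P1:M(20), P2:I | bus: BusUpgr
[12] P1: load  L1 | P0:I, P1:M(20), P2:I | bus: none
[13] P2: load  L1 | P0:I, P1:S(20), P2:S(20) | bus: BusRd,Flush
[14] P0: load  L0 | P0:M(54), P1:I, P2:I | bus: none
[15] P1: store L1 := 90 | P0:I, P1:M(90), P2:I | bus: BusUpgr
[16] P2: load  L1 | P0:I, P1:S(90), P2:S(90) | bus: BusRd,Flush
[17] P2: store L1 := 36 | P0:I, P1:I, P2:M(36) | bus: BusUpgr
[18] P2: load  L1 | P0:I, P1:I, P2:M(36) | bus: none
[19] P0: store L1 := 36 | P0:M(36), P1:I, P2:I | bus: BusRdX,Flush
[20] P0: load  L0 | P0:M(54), P1:I, P2:I | bus: none
[21] P1: load  L0 | P0:S(54), P1:S(54), P2:I | bus: BusRd,Flush
[22] P0: store L0 := 26 | P0:M(26), P1:I, P2:I | bus: BusUpgr
[23] P1: store L0 := 72 | P0:I, P1:M(72), P2:I | bus: BusRdX,Flush
[24] P1: store L1 := 24 | P0:I, P1:M(24), P2:I | bus: BusRdX,Flush
[25] P1: load  L0 | P0:I, P1:M(72), P2:I | bus: none
[26] P0: store L0 := 88 | P0:M(88), P1:I, P2:I | bus: BusRdX,Flush
[27] P0: store L1 := 62 | P0:M(62), P1:I, P2:I | bus: BusRdX,Flush

state = M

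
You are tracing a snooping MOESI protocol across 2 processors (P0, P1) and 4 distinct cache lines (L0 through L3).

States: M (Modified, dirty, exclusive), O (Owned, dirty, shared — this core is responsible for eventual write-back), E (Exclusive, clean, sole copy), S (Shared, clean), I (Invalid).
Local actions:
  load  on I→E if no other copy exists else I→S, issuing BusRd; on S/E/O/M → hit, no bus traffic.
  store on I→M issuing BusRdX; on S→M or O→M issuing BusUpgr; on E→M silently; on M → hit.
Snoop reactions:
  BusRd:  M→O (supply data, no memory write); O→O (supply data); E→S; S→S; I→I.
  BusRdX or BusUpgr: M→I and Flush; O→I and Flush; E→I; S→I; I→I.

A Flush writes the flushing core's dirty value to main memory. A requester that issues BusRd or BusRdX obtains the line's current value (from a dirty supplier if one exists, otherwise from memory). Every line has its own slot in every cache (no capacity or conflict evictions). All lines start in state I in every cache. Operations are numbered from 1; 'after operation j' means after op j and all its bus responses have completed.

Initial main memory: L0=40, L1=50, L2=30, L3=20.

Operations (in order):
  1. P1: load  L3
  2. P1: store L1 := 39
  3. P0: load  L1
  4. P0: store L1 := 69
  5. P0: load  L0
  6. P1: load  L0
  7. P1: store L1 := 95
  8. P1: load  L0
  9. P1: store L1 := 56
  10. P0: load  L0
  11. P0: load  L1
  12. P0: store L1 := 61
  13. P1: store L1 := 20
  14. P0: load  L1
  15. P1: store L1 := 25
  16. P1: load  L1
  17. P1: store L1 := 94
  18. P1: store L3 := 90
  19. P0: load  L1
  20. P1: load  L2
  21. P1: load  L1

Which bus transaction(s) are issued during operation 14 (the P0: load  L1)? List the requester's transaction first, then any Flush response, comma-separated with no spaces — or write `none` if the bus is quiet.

[1] P1: load  L3 | P0:I, P1:E(20) | bus: BusRd
[2] P1: store L1 := 39 | P0:I, P1:M(39) | bus: BusRdX
[3] P0: load  L1 | P0:S(39), P1:O(39) | bus: BusRd
[4] P0: store L1 := 69 | P0:M(69), P1:I | bus: BusUpgr,Flush
[5] P0: load  L0 | P0:E(40), P1:I | bus: BusRd
[6] P1: load  L0 | P0:S(40), P1:S(40) | bus: BusRd
[7] P1: store L1 := 95 | P0:I, P1:M(95) | bus: BusRdX,Flush
[8] P1: load  L0 | P0:S(40), P1:S(40) | bus: none
[9] P1: store L1 := 56 | P0:I, P1:M(56) | bus: none
[10] P0: load  L0 | P0:S(40), P1:S(40) | bus: none
[11] P0: load  L1 | P0:S(56), P1:O(56) | bus: BusRd
[12] P0: store L1 := 61 | P0:M(61), P1:I | bus: BusUpgr,Flush
[13] P1: store L1 := 20 | P0:I, P1:M(20) | bus: BusRdX,Flush
[14] P0: load  L1 | P0:S(20), P1:O(20) | bus: BusRd
[15] P1: store L1 := 25 | P0:I, P1:M(25) | bus: BusUpgr
[16] P1: load  L1 | P0:I, P1:M(25) | bus: none
[17] P1: store L1 := 94 | P0:I, P1:M(94) | bus: none
[18] P1: store L3 := 90 | P0:I, P1:M(90) | bus: none
[19] P0: load  L1 | P0:S(94), P1:O(94) | bus: BusRd
[20] P1: load  L2 | P0:I, P1:E(30) | bus: BusRd
[21] P1: load  L1 | P0:S(94), P1:O(94) | bus: none

bus = BusRd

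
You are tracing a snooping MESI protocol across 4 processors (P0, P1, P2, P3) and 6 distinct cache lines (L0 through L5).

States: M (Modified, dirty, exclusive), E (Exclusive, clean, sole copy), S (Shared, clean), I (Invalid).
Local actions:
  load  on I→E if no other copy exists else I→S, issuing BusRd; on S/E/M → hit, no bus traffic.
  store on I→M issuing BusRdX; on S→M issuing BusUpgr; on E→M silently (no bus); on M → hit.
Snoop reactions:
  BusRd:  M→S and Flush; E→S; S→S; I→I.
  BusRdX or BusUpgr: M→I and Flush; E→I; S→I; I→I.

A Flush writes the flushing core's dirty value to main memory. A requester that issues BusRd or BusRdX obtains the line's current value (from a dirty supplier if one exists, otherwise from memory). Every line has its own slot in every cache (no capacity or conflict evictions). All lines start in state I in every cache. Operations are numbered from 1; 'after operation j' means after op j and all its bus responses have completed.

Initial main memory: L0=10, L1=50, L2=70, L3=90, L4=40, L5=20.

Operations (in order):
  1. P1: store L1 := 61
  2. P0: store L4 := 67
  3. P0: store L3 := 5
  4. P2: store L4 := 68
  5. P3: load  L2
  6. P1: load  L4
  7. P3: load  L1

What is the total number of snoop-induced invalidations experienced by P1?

invalidations = 0

  op1 P1: store L1 := 61 → I/M/I/I on L1; bus BusRdX; mem=50
  op2 P0: store L4 := 67 → M/I/I/I on L4; bus BusRdX; mem=40
  op3 P0: store L3 := 5 → M/I/I/I on L3; bus BusRdX; mem=90
  op4 P2: store L4 := 68 → I/I/M/I on L4; bus BusRdX Flush; mem=67
  op5 P3: load  L2 → I/I/I/E on L2; bus BusRd; mem=70
  op6 P1: load  L4 → I/S/S/I on L4; bus BusRd Flush; mem=68
  op7 P3: load  L1 → I/S/I/S on L1; bus BusRd Flush; mem=61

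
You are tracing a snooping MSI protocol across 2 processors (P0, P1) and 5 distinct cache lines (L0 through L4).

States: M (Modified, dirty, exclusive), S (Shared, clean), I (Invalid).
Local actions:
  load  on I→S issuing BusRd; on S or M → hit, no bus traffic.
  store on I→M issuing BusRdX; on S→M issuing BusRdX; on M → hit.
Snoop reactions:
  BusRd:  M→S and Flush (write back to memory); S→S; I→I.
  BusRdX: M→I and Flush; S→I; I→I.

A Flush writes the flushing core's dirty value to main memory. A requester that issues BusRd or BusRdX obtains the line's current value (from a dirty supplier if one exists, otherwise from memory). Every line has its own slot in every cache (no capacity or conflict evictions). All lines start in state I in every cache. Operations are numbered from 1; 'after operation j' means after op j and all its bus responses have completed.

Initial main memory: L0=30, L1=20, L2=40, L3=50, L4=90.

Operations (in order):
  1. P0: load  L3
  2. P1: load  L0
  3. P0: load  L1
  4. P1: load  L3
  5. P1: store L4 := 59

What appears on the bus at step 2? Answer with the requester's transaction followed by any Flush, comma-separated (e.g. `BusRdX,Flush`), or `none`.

  op1 P0: load  L3 → S/I on L3; bus BusRd; mem=50
  op2 P1: load  L0 → I/S on L0; bus BusRd; mem=30
  op3 P0: load  L1 → S/I on L1; bus BusRd; mem=20
  op4 P1: load  L3 → S/S on L3; bus BusRd; mem=50
  op5 P1: store L4 := 59 → I/M on L4; bus BusRdX; mem=90

bus = BusRd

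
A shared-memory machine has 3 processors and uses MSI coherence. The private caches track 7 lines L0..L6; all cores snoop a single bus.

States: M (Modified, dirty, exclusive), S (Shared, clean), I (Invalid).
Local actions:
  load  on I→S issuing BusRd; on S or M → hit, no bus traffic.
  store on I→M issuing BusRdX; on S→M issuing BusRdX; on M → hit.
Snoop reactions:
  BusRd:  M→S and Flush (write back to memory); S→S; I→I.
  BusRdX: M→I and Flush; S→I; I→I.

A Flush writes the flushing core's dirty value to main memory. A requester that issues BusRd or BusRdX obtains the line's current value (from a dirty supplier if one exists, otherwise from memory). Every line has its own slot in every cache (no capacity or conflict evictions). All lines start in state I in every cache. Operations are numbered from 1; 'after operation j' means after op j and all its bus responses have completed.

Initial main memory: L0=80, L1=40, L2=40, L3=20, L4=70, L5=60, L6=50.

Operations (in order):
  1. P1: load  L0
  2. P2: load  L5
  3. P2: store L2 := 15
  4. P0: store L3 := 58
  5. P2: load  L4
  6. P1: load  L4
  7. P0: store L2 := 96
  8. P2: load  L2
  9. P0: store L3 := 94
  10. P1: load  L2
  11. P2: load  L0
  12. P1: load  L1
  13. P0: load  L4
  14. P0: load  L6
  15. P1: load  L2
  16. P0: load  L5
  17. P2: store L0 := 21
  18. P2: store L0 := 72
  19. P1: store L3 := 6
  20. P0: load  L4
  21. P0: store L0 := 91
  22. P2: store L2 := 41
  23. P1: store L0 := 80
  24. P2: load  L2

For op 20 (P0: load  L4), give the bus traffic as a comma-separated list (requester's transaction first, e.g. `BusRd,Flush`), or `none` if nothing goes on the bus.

step 1: P1: load  L0  ⟶  ISI  (L0)  txn=BusRd  M[L0]=80
step 2: P2: load  L5  ⟶  IIS  (L5)  txn=BusRd  M[L5]=60
step 3: P2: store L2 := 15  ⟶  IIM  (L2)  txn=BusRdX  M[L2]=40
step 4: P0: store L3 := 58  ⟶  MII  (L3)  txn=BusRdX  M[L3]=20
step 5: P2: load  L4  ⟶  IIS  (L4)  txn=BusRd  M[L4]=70
step 6: P1: load  L4  ⟶  ISS  (L4)  txn=BusRd  M[L4]=70
step 7: P0: store L2 := 96  ⟶  MII  (L2)  txn=BusRdX+Flush  M[L2]=15
step 8: P2: load  L2  ⟶  SIS  (L2)  txn=BusRd+Flush  M[L2]=96
step 9: P0: store L3 := 94  ⟶  MII  (L3)  txn=∅  M[L3]=20
step 10: P1: load  L2  ⟶  SSS  (L2)  txn=BusRd  M[L2]=96
step 11: P2: load  L0  ⟶  ISS  (L0)  txn=BusRd  M[L0]=80
step 12: P1: load  L1  ⟶  ISI  (L1)  txn=BusRd  M[L1]=40
step 13: P0: load  L4  ⟶  SSS  (L4)  txn=BusRd  M[L4]=70
step 14: P0: load  L6  ⟶  SII  (L6)  txn=BusRd  M[L6]=50
step 15: P1: load  L2  ⟶  SSS  (L2)  txn=∅  M[L2]=96
step 16: P0: load  L5  ⟶  SIS  (L5)  txn=BusRd  M[L5]=60
step 17: P2: store L0 := 21  ⟶  IIM  (L0)  txn=BusRdX  M[L0]=80
step 18: P2: store L0 := 72  ⟶  IIM  (L0)  txn=∅  M[L0]=80
step 19: P1: store L3 := 6  ⟶  IMI  (L3)  txn=BusRdX+Flush  M[L3]=94
step 20: P0: load  L4  ⟶  SSS  (L4)  txn=∅  M[L4]=70
step 21: P0: store L0 := 91  ⟶  MII  (L0)  txn=BusRdX+Flush  M[L0]=72
step 22: P2: store L2 := 41  ⟶  IIM  (L2)  txn=BusRdX  M[L2]=96
step 23: P1: store L0 := 80  ⟶  IMI  (L0)  txn=BusRdX+Flush  M[L0]=91
step 24: P2: load  L2  ⟶  IIM  (L2)  txn=∅  M[L2]=96

bus = none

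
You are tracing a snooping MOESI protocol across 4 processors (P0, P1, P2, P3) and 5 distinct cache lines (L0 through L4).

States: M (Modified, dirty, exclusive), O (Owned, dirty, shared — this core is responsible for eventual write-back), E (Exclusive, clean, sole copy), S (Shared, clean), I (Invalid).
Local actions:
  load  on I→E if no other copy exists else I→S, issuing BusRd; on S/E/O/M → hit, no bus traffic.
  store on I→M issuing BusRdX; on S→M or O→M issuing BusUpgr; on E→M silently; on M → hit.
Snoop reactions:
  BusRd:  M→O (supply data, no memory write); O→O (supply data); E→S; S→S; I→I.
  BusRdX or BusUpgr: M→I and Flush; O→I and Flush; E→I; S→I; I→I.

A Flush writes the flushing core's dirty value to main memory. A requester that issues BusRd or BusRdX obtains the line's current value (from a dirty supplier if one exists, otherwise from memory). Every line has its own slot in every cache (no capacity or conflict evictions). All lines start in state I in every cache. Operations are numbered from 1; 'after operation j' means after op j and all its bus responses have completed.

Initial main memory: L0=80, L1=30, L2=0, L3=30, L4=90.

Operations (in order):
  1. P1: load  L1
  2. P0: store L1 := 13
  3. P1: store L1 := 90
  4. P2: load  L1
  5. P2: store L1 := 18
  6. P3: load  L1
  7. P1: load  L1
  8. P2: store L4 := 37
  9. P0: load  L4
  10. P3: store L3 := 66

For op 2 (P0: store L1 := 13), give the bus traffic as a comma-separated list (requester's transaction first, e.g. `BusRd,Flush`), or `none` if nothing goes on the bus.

[1] P1: load  L1 | P0:I, P1:E(30), P2:I, P3:I | bus: BusRd
[2] P0: store L1 := 13 | P0:M(13), P1:I, P2:I, P3:I | bus: BusRdX
[3] P1: store L1 := 90 | P0:I, P1:M(90), P2:I, P3:I | bus: BusRdX,Flush
[4] P2: load  L1 | P0:I, P1:O(90), P2:S(90), P3:I | bus: BusRd
[5] P2: store L1 := 18 | P0:I, P1:I, P2:M(18), P3:I | bus: BusUpgr,Flush
[6] P3: load  L1 | P0:I, P1:I, P2:O(18), P3:S(18) | bus: BusRd
[7] P1: load  L1 | P0:I, P1:S(18), P2:O(18), P3:S(18) | bus: BusRd
[8] P2: store L4 := 37 | P0:I, P1:I, P2:M(37), P3:I | bus: BusRdX
[9] P0: load  L4 | P0:S(37), P1:I, P2:O(37), P3:I | bus: BusRd
[10] P3: store L3 := 66 | P0:I, P1:I, P2:I, P3:M(66) | bus: BusRdX

bus = BusRdX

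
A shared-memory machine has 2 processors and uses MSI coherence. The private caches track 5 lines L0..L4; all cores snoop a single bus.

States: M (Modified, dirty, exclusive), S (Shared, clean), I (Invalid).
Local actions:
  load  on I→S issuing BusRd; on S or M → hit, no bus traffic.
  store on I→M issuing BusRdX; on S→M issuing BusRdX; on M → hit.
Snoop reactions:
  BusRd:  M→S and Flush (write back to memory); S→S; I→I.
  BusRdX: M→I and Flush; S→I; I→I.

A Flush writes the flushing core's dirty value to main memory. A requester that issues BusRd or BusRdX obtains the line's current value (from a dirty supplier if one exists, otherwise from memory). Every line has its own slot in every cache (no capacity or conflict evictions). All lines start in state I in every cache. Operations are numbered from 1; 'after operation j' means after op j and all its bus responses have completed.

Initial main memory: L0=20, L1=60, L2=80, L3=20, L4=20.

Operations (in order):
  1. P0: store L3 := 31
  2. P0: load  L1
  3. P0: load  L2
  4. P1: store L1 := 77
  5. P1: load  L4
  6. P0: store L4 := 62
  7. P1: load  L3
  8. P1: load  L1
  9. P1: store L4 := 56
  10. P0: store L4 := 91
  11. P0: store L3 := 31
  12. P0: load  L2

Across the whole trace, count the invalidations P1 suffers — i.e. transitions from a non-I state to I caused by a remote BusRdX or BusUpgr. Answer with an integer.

1. P0: store L3 := 31  bus=[BusRdX]  L3: P0=M P1=I  mem[L3]=20
2. P0: load  L1  bus=[BusRd]  L1: P0=S P1=I  mem[L1]=60
3. P0: load  L2  bus=[BusRd]  L2: P0=S P1=I  mem[L2]=80
4. P1: store L1 := 77  bus=[BusRdX]  L1: P0=I P1=M  mem[L1]=60
5. P1: load  L4  bus=[BusRd]  L4: P0=I P1=S  mem[L4]=20
6. P0: store L4 := 62  bus=[BusRdX]  L4: P0=M P1=I  mem[L4]=20
7. P1: load  L3  bus=[BusRd,Flush]  L3: P0=S P1=S  mem[L3]=31
8. P1: load  L1  bus=[-]  L1: P0=I P1=M  mem[L1]=60
9. P1: store L4 := 56  bus=[BusRdX,Flush]  L4: P0=I P1=M  mem[L4]=62
10. P0: store L4 := 91  bus=[BusRdX,Flush]  L4: P0=M P1=I  mem[L4]=56
11. P0: store L3 := 31  bus=[BusRdX]  L3: P0=M P1=I  mem[L3]=31
12. P0: load  L2  bus=[-]  L2: P0=S P1=I  mem[L2]=80

invalidations = 3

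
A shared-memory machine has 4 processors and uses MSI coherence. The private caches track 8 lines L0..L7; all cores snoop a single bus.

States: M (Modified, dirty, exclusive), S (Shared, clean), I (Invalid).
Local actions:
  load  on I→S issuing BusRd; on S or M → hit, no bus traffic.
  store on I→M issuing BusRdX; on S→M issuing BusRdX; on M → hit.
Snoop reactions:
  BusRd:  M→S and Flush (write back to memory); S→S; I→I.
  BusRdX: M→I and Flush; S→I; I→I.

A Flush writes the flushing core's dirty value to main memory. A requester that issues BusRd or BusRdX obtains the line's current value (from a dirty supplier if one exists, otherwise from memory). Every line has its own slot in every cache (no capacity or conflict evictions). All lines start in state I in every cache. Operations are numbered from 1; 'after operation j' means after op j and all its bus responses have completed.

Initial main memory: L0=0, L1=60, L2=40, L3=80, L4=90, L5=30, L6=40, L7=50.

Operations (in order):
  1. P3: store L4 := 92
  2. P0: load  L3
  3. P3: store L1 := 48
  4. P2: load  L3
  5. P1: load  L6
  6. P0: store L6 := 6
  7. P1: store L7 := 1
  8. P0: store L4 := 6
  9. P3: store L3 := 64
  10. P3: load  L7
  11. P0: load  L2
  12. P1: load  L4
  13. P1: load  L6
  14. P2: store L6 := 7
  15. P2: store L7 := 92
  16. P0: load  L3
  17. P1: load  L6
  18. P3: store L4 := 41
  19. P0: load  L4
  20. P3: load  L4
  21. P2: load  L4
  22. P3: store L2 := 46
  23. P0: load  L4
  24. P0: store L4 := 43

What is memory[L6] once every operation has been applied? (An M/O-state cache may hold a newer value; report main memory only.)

memory[L6] = 7

[1] P3: store L4 := 92 | P0:I, P1:I, P2:I, P3:M(92) | bus: BusRdX
[2] P0: load  L3 | P0:S(80), P1:I, P2:I, P3:I | bus: BusRd
[3] P3: store L1 := 48 | P0:I, P1:I, P2:I, P3:M(48) | bus: BusRdX
[4] P2: load  L3 | P0:S(80), P1:I, P2:S(80), P3:I | bus: BusRd
[5] P1: load  L6 | P0:I, P1:S(40), P2:I, P3:I | bus: BusRd
[6] P0: store L6 := 6 | P0:M(6), P1:I, P2:I, P3:I | bus: BusRdX
[7] P1: store L7 := 1 | P0:I, P1:M(1), P2:I, P3:I | bus: BusRdX
[8] P0: store L4 := 6 | P0:M(6), P1:I, P2:I, P3:I | bus: BusRdX,Flush
[9] P3: store L3 := 64 | P0:I, P1:I, P2:I, P3:M(64) | bus: BusRdX
[10] P3: load  L7 | P0:I, P1:S(1), P2:I, P3:S(1) | bus: BusRd,Flush
[11] P0: load  L2 | P0:S(40), P1:I, P2:I, P3:I | bus: BusRd
[12] P1: load  L4 | P0:S(6), P1:S(6), P2:I, P3:I | bus: BusRd,Flush
[13] P1: load  L6 | P0:S(6), P1:S(6), P2:I, P3:I | bus: BusRd,Flush
[14] P2: store L6 := 7 | P0:I, P1:I, P2:M(7), P3:I | bus: BusRdX
[15] P2: store L7 := 92 | P0:I, P1:I, P2:M(92), P3:I | bus: BusRdX
[16] P0: load  L3 | P0:S(64), P1:I, P2:I, P3:S(64) | bus: BusRd,Flush
[17] P1: load  L6 | P0:I, P1:S(7), P2:S(7), P3:I | bus: BusRd,Flush
[18] P3: store L4 := 41 | P0:I, P1:I, P2:I, P3:M(41) | bus: BusRdX
[19] P0: load  L4 | P0:S(41), P1:I, P2:I, P3:S(41) | bus: BusRd,Flush
[20] P3: load  L4 | P0:S(41), P1:I, P2:I, P3:S(41) | bus: none
[21] P2: load  L4 | P0:S(41), P1:I, P2:S(41), P3:S(41) | bus: BusRd
[22] P3: store L2 := 46 | P0:I, P1:I, P2:I, P3:M(46) | bus: BusRdX
[23] P0: load  L4 | P0:S(41), P1:I, P2:S(41), P3:S(41) | bus: none
[24] P0: store L4 := 43 | P0:M(43), P1:I, P2:I, P3:I | bus: BusRdX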